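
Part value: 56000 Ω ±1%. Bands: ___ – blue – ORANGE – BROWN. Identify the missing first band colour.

56000 Ω = 56 × 10^3.
The first band gives digit 5 of the significand, and 5 is green.

green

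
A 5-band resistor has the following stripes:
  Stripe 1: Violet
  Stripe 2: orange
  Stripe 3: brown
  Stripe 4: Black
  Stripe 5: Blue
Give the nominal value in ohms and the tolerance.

Violet → 7 (first significant figure)
Orange → 3 (second significant figure)
Brown → 1 (third significant figure)
Black → ×1 multiplier
Blue → ±0.25% tolerance
731 × 1 = 731 Ω

731 Ω ±0.25%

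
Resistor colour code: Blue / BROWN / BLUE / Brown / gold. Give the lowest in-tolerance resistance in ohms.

5852 Ω

Blue → 6 (first significant figure)
Brown → 1 (second significant figure)
Blue → 6 (third significant figure)
Brown → ×10 multiplier
Gold → ±5% tolerance
616 × 10 = 6160 Ω
Lowest = 6160 × (1 − 5/100) = 5852 Ω.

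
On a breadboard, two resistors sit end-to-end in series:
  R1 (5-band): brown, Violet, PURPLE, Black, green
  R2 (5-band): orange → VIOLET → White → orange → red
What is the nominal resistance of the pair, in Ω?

379177 Ω

R1: brown, violet, violet → 177; black ×1 → 177 Ω.
R2: orange, violet, white → 379; orange ×10^3 → 379000 Ω.
Series: 177 + 379000 = 379177 Ω.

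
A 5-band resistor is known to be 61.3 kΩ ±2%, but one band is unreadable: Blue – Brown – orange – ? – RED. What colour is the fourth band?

61300 Ω = 613 × 10^2.
The fourth band is the multiplier, 10^2, which is red.

red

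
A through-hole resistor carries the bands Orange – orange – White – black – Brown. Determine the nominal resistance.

Orange → 3 (first significant figure)
Orange → 3 (second significant figure)
White → 9 (third significant figure)
Black → ×1 multiplier
339 × 1 = 339 Ω

339 Ω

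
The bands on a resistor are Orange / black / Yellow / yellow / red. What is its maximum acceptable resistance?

Orange → 3 (first significant figure)
Black → 0 (second significant figure)
Yellow → 4 (third significant figure)
Yellow → ×10^4 multiplier
Red → ±2% tolerance
304 × 10000 = 3040000 Ω
Maximum = 3040000 × (1 + 2/100) = 3100800 Ω.

3100800 Ω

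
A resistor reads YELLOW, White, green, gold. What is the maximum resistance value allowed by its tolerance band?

Yellow → 4 (first significant figure)
White → 9 (second significant figure)
Green → ×10^5 multiplier
Gold → ±5% tolerance
49 × 100000 = 4900000 Ω
Maximum = 4900000 × (1 + 5/100) = 5145000 Ω.

5145000 Ω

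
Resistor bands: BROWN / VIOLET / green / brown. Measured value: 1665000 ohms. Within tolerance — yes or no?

no

Brown → 1 (first significant figure)
Violet → 7 (second significant figure)
Green → ×10^5 multiplier
Brown → ±1% tolerance
17 × 100000 = 1700000 Ω
Allowed range: 1683000 Ω to 1717000 Ω.
1665000 ohms lies outside that range.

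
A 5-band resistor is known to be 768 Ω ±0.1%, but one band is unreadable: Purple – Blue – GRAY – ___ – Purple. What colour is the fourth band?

black

768 Ω = 768 × 10^0.
The fourth band is the multiplier, 10^0, which is black.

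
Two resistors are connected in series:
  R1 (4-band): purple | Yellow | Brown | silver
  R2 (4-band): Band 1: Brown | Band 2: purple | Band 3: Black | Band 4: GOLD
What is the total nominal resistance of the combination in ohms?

757 Ω

R1: violet, yellow → 74; brown ×10 → 740 Ω.
R2: brown, violet → 17; black ×1 → 17 Ω.
Series: 740 + 17 = 757 Ω.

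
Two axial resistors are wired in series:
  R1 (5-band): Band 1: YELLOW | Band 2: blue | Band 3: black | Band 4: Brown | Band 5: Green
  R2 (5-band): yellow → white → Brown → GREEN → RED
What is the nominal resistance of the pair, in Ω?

49104600 Ω

R1: yellow, blue, black → 460; brown ×10 → 4600 Ω.
R2: yellow, white, brown → 491; green ×10^5 → 49100000 Ω.
Series: 4600 + 49100000 = 49104600 Ω.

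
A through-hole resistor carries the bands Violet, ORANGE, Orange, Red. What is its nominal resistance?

73000 Ω

Violet → 7 (first significant figure)
Orange → 3 (second significant figure)
Orange → ×10^3 multiplier
73 × 1000 = 73000 Ω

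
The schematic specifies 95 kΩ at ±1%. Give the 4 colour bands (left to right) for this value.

white, green, orange, brown

95000 Ω = 95 × 10^3.
9 → white
5 → green
Multiplier 10^3 → orange.
±1% tolerance → brown.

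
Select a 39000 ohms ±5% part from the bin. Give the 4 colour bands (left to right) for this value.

orange, white, orange, gold

39000 Ω = 39 × 10^3.
3 → orange
9 → white
Multiplier 10^3 → orange.
±5% tolerance → gold.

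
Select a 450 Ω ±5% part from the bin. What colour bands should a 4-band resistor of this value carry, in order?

450 Ω = 45 × 10^1.
4 → yellow
5 → green
Multiplier 10^1 → brown.
±5% tolerance → gold.

yellow, green, brown, gold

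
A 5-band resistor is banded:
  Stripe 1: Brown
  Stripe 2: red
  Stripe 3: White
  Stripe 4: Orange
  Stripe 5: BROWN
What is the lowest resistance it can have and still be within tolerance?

Brown → 1 (first significant figure)
Red → 2 (second significant figure)
White → 9 (third significant figure)
Orange → ×10^3 multiplier
Brown → ±1% tolerance
129 × 1000 = 129000 Ω
Lowest = 129000 × (1 − 1/100) = 127710 Ω.

127710 Ω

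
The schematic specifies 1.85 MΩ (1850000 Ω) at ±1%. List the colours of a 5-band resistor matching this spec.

brown, grey, green, yellow, brown

1850000 Ω = 185 × 10^4.
1 → brown
8 → grey
5 → green
Multiplier 10^4 → yellow.
±1% tolerance → brown.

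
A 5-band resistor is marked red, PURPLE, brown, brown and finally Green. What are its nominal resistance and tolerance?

Red → 2 (first significant figure)
Violet → 7 (second significant figure)
Brown → 1 (third significant figure)
Brown → ×10 multiplier
Green → ±0.5% tolerance
271 × 10 = 2710 Ω

2710 Ω ±0.5%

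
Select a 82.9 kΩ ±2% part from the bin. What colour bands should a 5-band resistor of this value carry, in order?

82900 Ω = 829 × 10^2.
8 → grey
2 → red
9 → white
Multiplier 10^2 → red.
±2% tolerance → red.

grey, red, white, red, red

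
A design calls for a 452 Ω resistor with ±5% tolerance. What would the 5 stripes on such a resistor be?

452 Ω = 452 × 10^0.
4 → yellow
5 → green
2 → red
Multiplier 10^0 → black.
±5% tolerance → gold.

yellow, green, red, black, gold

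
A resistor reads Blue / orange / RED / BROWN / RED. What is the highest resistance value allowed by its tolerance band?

Blue → 6 (first significant figure)
Orange → 3 (second significant figure)
Red → 2 (third significant figure)
Brown → ×10 multiplier
Red → ±2% tolerance
632 × 10 = 6320 Ω
Highest = 6320 × (1 + 2/100) = 6446.4 Ω.

6446.4 Ω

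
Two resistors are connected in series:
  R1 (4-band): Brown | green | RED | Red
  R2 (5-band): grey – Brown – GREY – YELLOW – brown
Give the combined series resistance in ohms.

8181500 Ω

R1: brown, green → 15; red ×10^2 → 1500 Ω.
R2: grey, brown, grey → 818; yellow ×10^4 → 8180000 Ω.
Series: 1500 + 8180000 = 8181500 Ω.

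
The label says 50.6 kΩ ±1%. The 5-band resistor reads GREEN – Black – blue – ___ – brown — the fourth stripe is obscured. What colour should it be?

50600 Ω = 506 × 10^2.
The fourth band is the multiplier, 10^2, which is red.

red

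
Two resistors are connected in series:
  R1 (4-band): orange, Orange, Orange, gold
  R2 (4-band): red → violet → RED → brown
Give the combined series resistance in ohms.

R1: orange, orange → 33; orange ×10^3 → 33000 Ω.
R2: red, violet → 27; red ×10^2 → 2700 Ω.
Series: 33000 + 2700 = 35700 Ω.

35700 Ω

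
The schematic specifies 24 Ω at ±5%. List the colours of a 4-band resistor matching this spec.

24 Ω = 24 × 10^0.
2 → red
4 → yellow
Multiplier 10^0 → black.
±5% tolerance → gold.

red, yellow, black, gold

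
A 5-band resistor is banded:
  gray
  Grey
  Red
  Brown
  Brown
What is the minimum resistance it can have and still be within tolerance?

8731.8 Ω

Grey → 8 (first significant figure)
Grey → 8 (second significant figure)
Red → 2 (third significant figure)
Brown → ×10 multiplier
Brown → ±1% tolerance
882 × 10 = 8820 Ω
Minimum = 8820 × (1 − 1/100) = 8731.8 Ω.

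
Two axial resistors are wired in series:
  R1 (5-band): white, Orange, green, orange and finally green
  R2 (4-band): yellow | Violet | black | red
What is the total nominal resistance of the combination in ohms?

R1: white, orange, green → 935; orange ×10^3 → 935000 Ω.
R2: yellow, violet → 47; black ×1 → 47 Ω.
Series: 935000 + 47 = 935047 Ω.

935047 Ω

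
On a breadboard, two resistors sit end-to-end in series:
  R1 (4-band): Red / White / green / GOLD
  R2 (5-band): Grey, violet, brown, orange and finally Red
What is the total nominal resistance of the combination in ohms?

R1: red, white → 29; green ×10^5 → 2900000 Ω.
R2: grey, violet, brown → 871; orange ×10^3 → 871000 Ω.
Series: 2900000 + 871000 = 3771000 Ω.

3771000 Ω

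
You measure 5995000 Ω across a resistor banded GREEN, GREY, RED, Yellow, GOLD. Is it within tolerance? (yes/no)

yes

Green → 5 (first significant figure)
Grey → 8 (second significant figure)
Red → 2 (third significant figure)
Yellow → ×10^4 multiplier
Gold → ±5% tolerance
582 × 10000 = 5820000 Ω
Allowed range: 5529000 Ω to 6111000 Ω.
5995000 Ω lies inside that range.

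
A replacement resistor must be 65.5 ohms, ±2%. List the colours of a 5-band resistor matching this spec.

65.5 Ω = 655 × 10^-1.
6 → blue
5 → green
5 → green
Multiplier 10^-1 → gold.
±2% tolerance → red.

blue, green, green, gold, red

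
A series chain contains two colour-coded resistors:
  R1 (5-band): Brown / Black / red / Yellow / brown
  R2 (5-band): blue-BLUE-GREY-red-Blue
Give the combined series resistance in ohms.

R1: brown, black, red → 102; yellow ×10^4 → 1020000 Ω.
R2: blue, blue, grey → 668; red ×10^2 → 66800 Ω.
Series: 1020000 + 66800 = 1086800 Ω.

1086800 Ω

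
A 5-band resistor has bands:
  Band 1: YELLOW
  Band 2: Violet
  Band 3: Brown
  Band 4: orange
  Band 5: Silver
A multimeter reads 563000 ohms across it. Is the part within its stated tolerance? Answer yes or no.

Yellow → 4 (first significant figure)
Violet → 7 (second significant figure)
Brown → 1 (third significant figure)
Orange → ×10^3 multiplier
Silver → ±10% tolerance
471 × 1000 = 471000 Ω
Allowed range: 423900 Ω to 518100 Ω.
563000 ohms lies outside that range.

no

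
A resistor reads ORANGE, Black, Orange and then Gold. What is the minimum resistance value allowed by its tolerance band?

28500 Ω

Orange → 3 (first significant figure)
Black → 0 (second significant figure)
Orange → ×10^3 multiplier
Gold → ±5% tolerance
30 × 1000 = 30000 Ω
Minimum = 30000 × (1 − 5/100) = 28500 Ω.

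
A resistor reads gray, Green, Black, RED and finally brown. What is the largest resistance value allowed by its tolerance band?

85850 Ω

Grey → 8 (first significant figure)
Green → 5 (second significant figure)
Black → 0 (third significant figure)
Red → ×10^2 multiplier
Brown → ±1% tolerance
850 × 100 = 85000 Ω
Largest = 85000 × (1 + 1/100) = 85850 Ω.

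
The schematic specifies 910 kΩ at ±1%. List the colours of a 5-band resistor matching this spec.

white, brown, black, orange, brown

910000 Ω = 910 × 10^3.
9 → white
1 → brown
0 → black
Multiplier 10^3 → orange.
±1% tolerance → brown.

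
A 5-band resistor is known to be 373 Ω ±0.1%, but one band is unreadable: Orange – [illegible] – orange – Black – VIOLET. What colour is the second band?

373 Ω = 373 × 10^0.
The second band gives digit 7 of the significand, and 7 is violet.

violet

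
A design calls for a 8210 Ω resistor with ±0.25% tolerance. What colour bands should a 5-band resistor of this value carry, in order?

grey, red, brown, brown, blue

8210 Ω = 821 × 10^1.
8 → grey
2 → red
1 → brown
Multiplier 10^1 → brown.
±0.25% tolerance → blue.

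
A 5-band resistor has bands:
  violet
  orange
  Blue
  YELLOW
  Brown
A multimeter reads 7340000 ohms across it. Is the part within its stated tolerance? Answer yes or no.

Violet → 7 (first significant figure)
Orange → 3 (second significant figure)
Blue → 6 (third significant figure)
Yellow → ×10^4 multiplier
Brown → ±1% tolerance
736 × 10000 = 7360000 Ω
Allowed range: 7286400 Ω to 7433600 Ω.
7340000 ohms lies inside that range.

yes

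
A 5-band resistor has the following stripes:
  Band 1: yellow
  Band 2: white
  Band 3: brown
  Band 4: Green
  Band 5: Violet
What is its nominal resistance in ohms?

49100000 Ω

Yellow → 4 (first significant figure)
White → 9 (second significant figure)
Brown → 1 (third significant figure)
Green → ×10^5 multiplier
491 × 100000 = 49100000 Ω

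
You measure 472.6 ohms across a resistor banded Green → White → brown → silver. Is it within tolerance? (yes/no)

no

Green → 5 (first significant figure)
White → 9 (second significant figure)
Brown → ×10 multiplier
Silver → ±10% tolerance
59 × 10 = 590 Ω
Allowed range: 531 Ω to 649 Ω.
472.6 ohms lies outside that range.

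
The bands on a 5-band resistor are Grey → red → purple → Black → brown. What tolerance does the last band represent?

The last band, brown, is the tolerance band.
Brown corresponds to ±1%.

±1%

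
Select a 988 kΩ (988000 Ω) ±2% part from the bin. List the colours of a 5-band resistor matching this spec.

white, grey, grey, orange, red

988000 Ω = 988 × 10^3.
9 → white
8 → grey
8 → grey
Multiplier 10^3 → orange.
±2% tolerance → red.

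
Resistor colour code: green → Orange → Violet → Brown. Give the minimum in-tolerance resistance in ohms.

524700000 Ω

Green → 5 (first significant figure)
Orange → 3 (second significant figure)
Violet → ×10^7 multiplier
Brown → ±1% tolerance
53 × 10000000 = 530000000 Ω
Minimum = 530000000 × (1 − 1/100) = 524700000 Ω.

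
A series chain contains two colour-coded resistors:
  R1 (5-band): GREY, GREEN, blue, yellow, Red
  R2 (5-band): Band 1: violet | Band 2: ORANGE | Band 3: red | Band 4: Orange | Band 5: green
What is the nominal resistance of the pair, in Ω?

R1: grey, green, blue → 856; yellow ×10^4 → 8560000 Ω.
R2: violet, orange, red → 732; orange ×10^3 → 732000 Ω.
Series: 8560000 + 732000 = 9292000 Ω.

9292000 Ω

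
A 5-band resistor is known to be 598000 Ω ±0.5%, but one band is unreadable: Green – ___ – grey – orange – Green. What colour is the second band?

white

598000 Ω = 598 × 10^3.
The second band gives digit 9 of the significand, and 9 is white.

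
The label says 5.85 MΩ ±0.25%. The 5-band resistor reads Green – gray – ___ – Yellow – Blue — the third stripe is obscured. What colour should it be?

5850000 Ω = 585 × 10^4.
The third band gives digit 5 of the significand, and 5 is green.

green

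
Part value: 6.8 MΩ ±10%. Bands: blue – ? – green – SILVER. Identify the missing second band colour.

grey

6800000 Ω = 68 × 10^5.
The second band gives digit 8 of the significand, and 8 is grey.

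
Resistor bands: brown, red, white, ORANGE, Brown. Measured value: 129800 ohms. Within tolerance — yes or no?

yes

Brown → 1 (first significant figure)
Red → 2 (second significant figure)
White → 9 (third significant figure)
Orange → ×10^3 multiplier
Brown → ±1% tolerance
129 × 1000 = 129000 Ω
Allowed range: 127710 Ω to 130290 Ω.
129800 ohms lies inside that range.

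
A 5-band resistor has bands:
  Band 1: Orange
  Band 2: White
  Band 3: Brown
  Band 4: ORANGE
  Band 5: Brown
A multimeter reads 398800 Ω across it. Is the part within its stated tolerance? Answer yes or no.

no

Orange → 3 (first significant figure)
White → 9 (second significant figure)
Brown → 1 (third significant figure)
Orange → ×10^3 multiplier
Brown → ±1% tolerance
391 × 1000 = 391000 Ω
Allowed range: 387090 Ω to 394910 Ω.
398800 Ω lies outside that range.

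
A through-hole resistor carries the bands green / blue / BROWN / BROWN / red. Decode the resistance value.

Green → 5 (first significant figure)
Blue → 6 (second significant figure)
Brown → 1 (third significant figure)
Brown → ×10 multiplier
561 × 10 = 5610 Ω

5610 Ω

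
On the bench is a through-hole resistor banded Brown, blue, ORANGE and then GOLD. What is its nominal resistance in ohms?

16000 Ω

Brown → 1 (first significant figure)
Blue → 6 (second significant figure)
Orange → ×10^3 multiplier
16 × 1000 = 16000 Ω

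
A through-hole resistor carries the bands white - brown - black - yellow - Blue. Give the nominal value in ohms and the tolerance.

9100000 Ω ±0.25%

White → 9 (first significant figure)
Brown → 1 (second significant figure)
Black → 0 (third significant figure)
Yellow → ×10^4 multiplier
Blue → ±0.25% tolerance
910 × 10000 = 9100000 Ω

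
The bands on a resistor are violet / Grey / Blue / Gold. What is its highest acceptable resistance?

81900000 Ω

Violet → 7 (first significant figure)
Grey → 8 (second significant figure)
Blue → ×10^6 multiplier
Gold → ±5% tolerance
78 × 1000000 = 78000000 Ω
Highest = 78000000 × (1 + 5/100) = 81900000 Ω.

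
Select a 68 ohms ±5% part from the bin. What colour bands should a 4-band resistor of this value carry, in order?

68 Ω = 68 × 10^0.
6 → blue
8 → grey
Multiplier 10^0 → black.
±5% tolerance → gold.

blue, grey, black, gold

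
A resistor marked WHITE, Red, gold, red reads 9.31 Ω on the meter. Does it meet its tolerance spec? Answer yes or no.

White → 9 (first significant figure)
Red → 2 (second significant figure)
Gold → ×0.1 multiplier
Red → ±2% tolerance
92 × 0.1 = 9.2 Ω
Allowed range: 9.016 Ω to 9.384 Ω.
9.31 Ω lies inside that range.

yes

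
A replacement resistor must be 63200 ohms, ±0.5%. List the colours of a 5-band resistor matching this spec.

blue, orange, red, red, green

63200 Ω = 632 × 10^2.
6 → blue
3 → orange
2 → red
Multiplier 10^2 → red.
±0.5% tolerance → green.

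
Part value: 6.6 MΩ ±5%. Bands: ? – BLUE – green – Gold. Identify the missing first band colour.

6600000 Ω = 66 × 10^5.
The first band gives digit 6 of the significand, and 6 is blue.

blue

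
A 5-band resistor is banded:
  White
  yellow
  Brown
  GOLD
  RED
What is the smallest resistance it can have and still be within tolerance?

White → 9 (first significant figure)
Yellow → 4 (second significant figure)
Brown → 1 (third significant figure)
Gold → ×0.1 multiplier
Red → ±2% tolerance
941 × 0.1 = 94.1 Ω
Smallest = 94.1 × (1 − 2/100) = 92.218 Ω.

92.218 Ω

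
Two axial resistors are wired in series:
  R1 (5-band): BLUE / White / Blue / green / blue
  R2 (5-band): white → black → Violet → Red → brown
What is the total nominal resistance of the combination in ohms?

R1: blue, white, blue → 696; green ×10^5 → 69600000 Ω.
R2: white, black, violet → 907; red ×10^2 → 90700 Ω.
Series: 69600000 + 90700 = 69690700 Ω.

69690700 Ω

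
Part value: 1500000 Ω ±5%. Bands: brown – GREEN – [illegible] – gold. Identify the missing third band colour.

green

1500000 Ω = 15 × 10^5.
The third band is the multiplier, 10^5, which is green.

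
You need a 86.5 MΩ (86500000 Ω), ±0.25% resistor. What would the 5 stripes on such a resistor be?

86500000 Ω = 865 × 10^5.
8 → grey
6 → blue
5 → green
Multiplier 10^5 → green.
±0.25% tolerance → blue.

grey, blue, green, green, blue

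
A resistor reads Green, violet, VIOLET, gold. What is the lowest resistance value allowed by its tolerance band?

541500000 Ω

Green → 5 (first significant figure)
Violet → 7 (second significant figure)
Violet → ×10^7 multiplier
Gold → ±5% tolerance
57 × 10000000 = 570000000 Ω
Lowest = 570000000 × (1 − 5/100) = 541500000 Ω.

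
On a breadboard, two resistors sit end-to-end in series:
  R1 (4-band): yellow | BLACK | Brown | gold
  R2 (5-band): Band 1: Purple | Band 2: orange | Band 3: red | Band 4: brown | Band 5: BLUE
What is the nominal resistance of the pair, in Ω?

7720 Ω

R1: yellow, black → 40; brown ×10 → 400 Ω.
R2: violet, orange, red → 732; brown ×10 → 7320 Ω.
Series: 400 + 7320 = 7720 Ω.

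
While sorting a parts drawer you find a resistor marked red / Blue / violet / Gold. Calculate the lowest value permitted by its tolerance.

247000000 Ω

Red → 2 (first significant figure)
Blue → 6 (second significant figure)
Violet → ×10^7 multiplier
Gold → ±5% tolerance
26 × 10000000 = 260000000 Ω
Lowest = 260000000 × (1 − 5/100) = 247000000 Ω.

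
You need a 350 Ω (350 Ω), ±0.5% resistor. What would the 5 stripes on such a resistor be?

350 Ω = 350 × 10^0.
3 → orange
5 → green
0 → black
Multiplier 10^0 → black.
±0.5% tolerance → green.

orange, green, black, black, green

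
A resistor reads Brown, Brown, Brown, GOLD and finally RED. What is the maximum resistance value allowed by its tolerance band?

Brown → 1 (first significant figure)
Brown → 1 (second significant figure)
Brown → 1 (third significant figure)
Gold → ×0.1 multiplier
Red → ±2% tolerance
111 × 0.1 = 11.1 Ω
Maximum = 11.1 × (1 + 2/100) = 11.322 Ω.

11.322 Ω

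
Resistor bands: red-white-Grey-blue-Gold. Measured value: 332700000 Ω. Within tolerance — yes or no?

Red → 2 (first significant figure)
White → 9 (second significant figure)
Grey → 8 (third significant figure)
Blue → ×10^6 multiplier
Gold → ±5% tolerance
298 × 1000000 = 298000000 Ω
Allowed range: 283100000 Ω to 312900000 Ω.
332700000 Ω lies outside that range.

no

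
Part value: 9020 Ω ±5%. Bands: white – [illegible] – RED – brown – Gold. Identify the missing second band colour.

9020 Ω = 902 × 10^1.
The second band gives digit 0 of the significand, and 0 is black.

black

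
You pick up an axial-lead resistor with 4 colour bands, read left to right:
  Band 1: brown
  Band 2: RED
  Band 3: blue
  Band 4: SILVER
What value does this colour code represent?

Brown → 1 (first significant figure)
Red → 2 (second significant figure)
Blue → ×10^6 multiplier
12 × 1000000 = 12000000 Ω

12000000 Ω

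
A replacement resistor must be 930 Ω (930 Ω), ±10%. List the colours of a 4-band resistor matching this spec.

930 Ω = 93 × 10^1.
9 → white
3 → orange
Multiplier 10^1 → brown.
±10% tolerance → silver.

white, orange, brown, silver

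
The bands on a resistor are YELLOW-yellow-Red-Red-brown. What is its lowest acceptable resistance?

43758 Ω

Yellow → 4 (first significant figure)
Yellow → 4 (second significant figure)
Red → 2 (third significant figure)
Red → ×10^2 multiplier
Brown → ±1% tolerance
442 × 100 = 44200 Ω
Lowest = 44200 × (1 − 1/100) = 43758 Ω.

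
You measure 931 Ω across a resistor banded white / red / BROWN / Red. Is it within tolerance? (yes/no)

White → 9 (first significant figure)
Red → 2 (second significant figure)
Brown → ×10 multiplier
Red → ±2% tolerance
92 × 10 = 920 Ω
Allowed range: 901.6 Ω to 938.4 Ω.
931 Ω lies inside that range.

yes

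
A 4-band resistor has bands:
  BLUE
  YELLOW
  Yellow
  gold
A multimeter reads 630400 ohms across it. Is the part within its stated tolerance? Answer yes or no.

Blue → 6 (first significant figure)
Yellow → 4 (second significant figure)
Yellow → ×10^4 multiplier
Gold → ±5% tolerance
64 × 10000 = 640000 Ω
Allowed range: 608000 Ω to 672000 Ω.
630400 ohms lies inside that range.

yes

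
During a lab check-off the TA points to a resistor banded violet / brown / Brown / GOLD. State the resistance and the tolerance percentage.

Violet → 7 (first significant figure)
Brown → 1 (second significant figure)
Brown → ×10 multiplier
Gold → ±5% tolerance
71 × 10 = 710 Ω

710 Ω ±5%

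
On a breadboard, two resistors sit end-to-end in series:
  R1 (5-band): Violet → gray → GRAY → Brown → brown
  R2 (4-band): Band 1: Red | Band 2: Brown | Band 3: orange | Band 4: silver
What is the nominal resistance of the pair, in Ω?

R1: violet, grey, grey → 788; brown ×10 → 7880 Ω.
R2: red, brown → 21; orange ×10^3 → 21000 Ω.
Series: 7880 + 21000 = 28880 Ω.

28880 Ω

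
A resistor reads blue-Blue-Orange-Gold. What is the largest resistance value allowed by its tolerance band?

Blue → 6 (first significant figure)
Blue → 6 (second significant figure)
Orange → ×10^3 multiplier
Gold → ±5% tolerance
66 × 1000 = 66000 Ω
Largest = 66000 × (1 + 5/100) = 69300 Ω.

69300 Ω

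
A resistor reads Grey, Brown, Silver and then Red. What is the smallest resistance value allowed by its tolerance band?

Grey → 8 (first significant figure)
Brown → 1 (second significant figure)
Silver → ×0.01 multiplier
Red → ±2% tolerance
81 × 0.01 = 0.81 Ω
Smallest = 0.81 × (1 − 2/100) = 0.7938 Ω.

0.7938 Ω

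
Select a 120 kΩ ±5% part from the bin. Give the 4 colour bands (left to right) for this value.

120000 Ω = 12 × 10^4.
1 → brown
2 → red
Multiplier 10^4 → yellow.
±5% tolerance → gold.

brown, red, yellow, gold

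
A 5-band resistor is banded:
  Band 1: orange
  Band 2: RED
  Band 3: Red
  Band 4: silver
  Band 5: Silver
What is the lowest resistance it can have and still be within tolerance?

2.898 Ω

Orange → 3 (first significant figure)
Red → 2 (second significant figure)
Red → 2 (third significant figure)
Silver → ×0.01 multiplier
Silver → ±10% tolerance
322 × 0.01 = 3.22 Ω
Lowest = 3.22 × (1 − 10/100) = 2.898 Ω.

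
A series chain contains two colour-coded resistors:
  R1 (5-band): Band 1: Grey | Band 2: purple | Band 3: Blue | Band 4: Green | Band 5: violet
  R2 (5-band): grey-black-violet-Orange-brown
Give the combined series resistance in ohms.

R1: grey, violet, blue → 876; green ×10^5 → 87600000 Ω.
R2: grey, black, violet → 807; orange ×10^3 → 807000 Ω.
Series: 87600000 + 807000 = 88407000 Ω.

88407000 Ω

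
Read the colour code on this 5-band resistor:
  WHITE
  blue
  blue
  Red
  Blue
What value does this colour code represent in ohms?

96600 Ω

White → 9 (first significant figure)
Blue → 6 (second significant figure)
Blue → 6 (third significant figure)
Red → ×10^2 multiplier
966 × 100 = 96600 Ω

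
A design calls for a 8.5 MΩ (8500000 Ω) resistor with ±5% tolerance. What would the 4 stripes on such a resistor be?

8500000 Ω = 85 × 10^5.
8 → grey
5 → green
Multiplier 10^5 → green.
±5% tolerance → gold.

grey, green, green, gold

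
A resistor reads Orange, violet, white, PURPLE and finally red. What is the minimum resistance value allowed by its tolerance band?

Orange → 3 (first significant figure)
Violet → 7 (second significant figure)
White → 9 (third significant figure)
Violet → ×10^7 multiplier
Red → ±2% tolerance
379 × 10000000 = 3790000000 Ω
Minimum = 3790000000 × (1 − 2/100) = 3714200000 Ω.

3714200000 Ω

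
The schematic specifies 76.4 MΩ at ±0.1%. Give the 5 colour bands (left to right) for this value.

violet, blue, yellow, green, violet

76400000 Ω = 764 × 10^5.
7 → violet
6 → blue
4 → yellow
Multiplier 10^5 → green.
±0.1% tolerance → violet.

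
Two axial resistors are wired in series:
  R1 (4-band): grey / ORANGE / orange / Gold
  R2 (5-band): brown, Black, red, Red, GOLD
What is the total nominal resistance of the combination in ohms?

93200 Ω

R1: grey, orange → 83; orange ×10^3 → 83000 Ω.
R2: brown, black, red → 102; red ×10^2 → 10200 Ω.
Series: 83000 + 10200 = 93200 Ω.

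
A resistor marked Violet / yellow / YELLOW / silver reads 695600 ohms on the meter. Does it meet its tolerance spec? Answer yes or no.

Violet → 7 (first significant figure)
Yellow → 4 (second significant figure)
Yellow → ×10^4 multiplier
Silver → ±10% tolerance
74 × 10000 = 740000 Ω
Allowed range: 666000 Ω to 814000 Ω.
695600 ohms lies inside that range.

yes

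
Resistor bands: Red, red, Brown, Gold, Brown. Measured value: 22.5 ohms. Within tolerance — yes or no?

Red → 2 (first significant figure)
Red → 2 (second significant figure)
Brown → 1 (third significant figure)
Gold → ×0.1 multiplier
Brown → ±1% tolerance
221 × 0.1 = 22.1 Ω
Allowed range: 21.879 Ω to 22.321 Ω.
22.5 ohms lies outside that range.

no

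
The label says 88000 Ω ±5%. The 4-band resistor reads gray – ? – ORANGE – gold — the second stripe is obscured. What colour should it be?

grey

88000 Ω = 88 × 10^3.
The second band gives digit 8 of the significand, and 8 is grey.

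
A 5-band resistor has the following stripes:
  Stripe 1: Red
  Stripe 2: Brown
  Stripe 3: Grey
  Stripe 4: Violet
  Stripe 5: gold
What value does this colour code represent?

2180000000 Ω

Red → 2 (first significant figure)
Brown → 1 (second significant figure)
Grey → 8 (third significant figure)
Violet → ×10^7 multiplier
218 × 10000000 = 2180000000 Ω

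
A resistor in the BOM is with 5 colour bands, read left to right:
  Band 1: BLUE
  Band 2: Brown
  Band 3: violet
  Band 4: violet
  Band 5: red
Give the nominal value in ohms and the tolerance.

Blue → 6 (first significant figure)
Brown → 1 (second significant figure)
Violet → 7 (third significant figure)
Violet → ×10^7 multiplier
Red → ±2% tolerance
617 × 10000000 = 6170000000 Ω

6170000000 Ω ±2%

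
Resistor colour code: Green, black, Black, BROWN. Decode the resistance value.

Green → 5 (first significant figure)
Black → 0 (second significant figure)
Black → ×1 multiplier
50 × 1 = 50 Ω

50 Ω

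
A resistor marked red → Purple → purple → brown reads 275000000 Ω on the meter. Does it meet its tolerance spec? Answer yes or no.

no

Red → 2 (first significant figure)
Violet → 7 (second significant figure)
Violet → ×10^7 multiplier
Brown → ±1% tolerance
27 × 10000000 = 270000000 Ω
Allowed range: 267300000 Ω to 272700000 Ω.
275000000 Ω lies outside that range.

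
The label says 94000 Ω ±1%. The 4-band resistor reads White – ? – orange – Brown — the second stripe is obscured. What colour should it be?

94000 Ω = 94 × 10^3.
The second band gives digit 4 of the significand, and 4 is yellow.

yellow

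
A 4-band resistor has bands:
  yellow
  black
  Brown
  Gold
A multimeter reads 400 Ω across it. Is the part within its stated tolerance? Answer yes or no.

Yellow → 4 (first significant figure)
Black → 0 (second significant figure)
Brown → ×10 multiplier
Gold → ±5% tolerance
40 × 10 = 400 Ω
Allowed range: 380 Ω to 420 Ω.
400 Ω lies inside that range.

yes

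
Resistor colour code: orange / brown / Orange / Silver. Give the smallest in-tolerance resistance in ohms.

27900 Ω

Orange → 3 (first significant figure)
Brown → 1 (second significant figure)
Orange → ×10^3 multiplier
Silver → ±10% tolerance
31 × 1000 = 31000 Ω
Smallest = 31000 × (1 − 10/100) = 27900 Ω.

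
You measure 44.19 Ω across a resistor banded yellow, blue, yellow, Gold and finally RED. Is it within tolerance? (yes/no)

no

Yellow → 4 (first significant figure)
Blue → 6 (second significant figure)
Yellow → 4 (third significant figure)
Gold → ×0.1 multiplier
Red → ±2% tolerance
464 × 0.1 = 46.4 Ω
Allowed range: 45.472 Ω to 47.328 Ω.
44.19 Ω lies outside that range.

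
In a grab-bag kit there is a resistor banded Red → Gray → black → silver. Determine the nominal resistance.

Red → 2 (first significant figure)
Grey → 8 (second significant figure)
Black → ×1 multiplier
28 × 1 = 28 Ω

28 Ω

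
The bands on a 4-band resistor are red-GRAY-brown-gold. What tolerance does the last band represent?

±5%

The last band, gold, is the tolerance band.
Gold corresponds to ±5%.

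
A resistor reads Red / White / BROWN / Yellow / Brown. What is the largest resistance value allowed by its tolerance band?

2939100 Ω

Red → 2 (first significant figure)
White → 9 (second significant figure)
Brown → 1 (third significant figure)
Yellow → ×10^4 multiplier
Brown → ±1% tolerance
291 × 10000 = 2910000 Ω
Largest = 2910000 × (1 + 1/100) = 2939100 Ω.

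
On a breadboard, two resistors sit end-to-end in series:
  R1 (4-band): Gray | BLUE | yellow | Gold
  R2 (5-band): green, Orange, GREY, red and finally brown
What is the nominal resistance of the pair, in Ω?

913800 Ω

R1: grey, blue → 86; yellow ×10^4 → 860000 Ω.
R2: green, orange, grey → 538; red ×10^2 → 53800 Ω.
Series: 860000 + 53800 = 913800 Ω.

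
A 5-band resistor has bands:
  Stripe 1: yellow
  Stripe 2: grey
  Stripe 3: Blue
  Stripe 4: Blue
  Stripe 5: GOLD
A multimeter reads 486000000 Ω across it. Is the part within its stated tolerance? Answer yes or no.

yes

Yellow → 4 (first significant figure)
Grey → 8 (second significant figure)
Blue → 6 (third significant figure)
Blue → ×10^6 multiplier
Gold → ±5% tolerance
486 × 1000000 = 486000000 Ω
Allowed range: 461700000 Ω to 510300000 Ω.
486000000 Ω lies inside that range.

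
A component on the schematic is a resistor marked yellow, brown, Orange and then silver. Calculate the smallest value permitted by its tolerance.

36900 Ω

Yellow → 4 (first significant figure)
Brown → 1 (second significant figure)
Orange → ×10^3 multiplier
Silver → ±10% tolerance
41 × 1000 = 41000 Ω
Smallest = 41000 × (1 − 10/100) = 36900 Ω.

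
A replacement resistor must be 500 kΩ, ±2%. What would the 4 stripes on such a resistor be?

500000 Ω = 50 × 10^4.
5 → green
0 → black
Multiplier 10^4 → yellow.
±2% tolerance → red.

green, black, yellow, red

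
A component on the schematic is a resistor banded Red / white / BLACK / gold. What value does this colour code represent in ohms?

Red → 2 (first significant figure)
White → 9 (second significant figure)
Black → ×1 multiplier
29 × 1 = 29 Ω

29 Ω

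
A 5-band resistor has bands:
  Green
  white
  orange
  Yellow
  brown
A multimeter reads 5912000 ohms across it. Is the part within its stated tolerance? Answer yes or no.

yes

Green → 5 (first significant figure)
White → 9 (second significant figure)
Orange → 3 (third significant figure)
Yellow → ×10^4 multiplier
Brown → ±1% tolerance
593 × 10000 = 5930000 Ω
Allowed range: 5870700 Ω to 5989300 Ω.
5912000 ohms lies inside that range.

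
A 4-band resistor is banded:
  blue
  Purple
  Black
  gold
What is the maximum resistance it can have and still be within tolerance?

70.35 Ω

Blue → 6 (first significant figure)
Violet → 7 (second significant figure)
Black → ×1 multiplier
Gold → ±5% tolerance
67 × 1 = 67 Ω
Maximum = 67 × (1 + 5/100) = 70.35 Ω.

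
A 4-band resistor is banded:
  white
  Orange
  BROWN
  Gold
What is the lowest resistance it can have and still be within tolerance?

883.5 Ω

White → 9 (first significant figure)
Orange → 3 (second significant figure)
Brown → ×10 multiplier
Gold → ±5% tolerance
93 × 10 = 930 Ω
Lowest = 930 × (1 − 5/100) = 883.5 Ω.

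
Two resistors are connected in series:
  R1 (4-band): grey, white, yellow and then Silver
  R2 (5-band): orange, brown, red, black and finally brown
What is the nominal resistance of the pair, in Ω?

890312 Ω

R1: grey, white → 89; yellow ×10^4 → 890000 Ω.
R2: orange, brown, red → 312; black ×1 → 312 Ω.
Series: 890000 + 312 = 890312 Ω.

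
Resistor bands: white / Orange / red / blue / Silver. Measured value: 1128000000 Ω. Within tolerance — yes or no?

White → 9 (first significant figure)
Orange → 3 (second significant figure)
Red → 2 (third significant figure)
Blue → ×10^6 multiplier
Silver → ±10% tolerance
932 × 1000000 = 932000000 Ω
Allowed range: 838800000 Ω to 1025200000 Ω.
1128000000 Ω lies outside that range.

no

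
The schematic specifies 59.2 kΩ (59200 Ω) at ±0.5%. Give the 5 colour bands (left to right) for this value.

59200 Ω = 592 × 10^2.
5 → green
9 → white
2 → red
Multiplier 10^2 → red.
±0.5% tolerance → green.

green, white, red, red, green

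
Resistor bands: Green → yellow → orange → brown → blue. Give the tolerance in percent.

The last band, blue, is the tolerance band.
Blue corresponds to ±0.25%.

±0.25%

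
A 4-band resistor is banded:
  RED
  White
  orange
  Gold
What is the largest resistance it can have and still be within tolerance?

30450 Ω

Red → 2 (first significant figure)
White → 9 (second significant figure)
Orange → ×10^3 multiplier
Gold → ±5% tolerance
29 × 1000 = 29000 Ω
Largest = 29000 × (1 + 5/100) = 30450 Ω.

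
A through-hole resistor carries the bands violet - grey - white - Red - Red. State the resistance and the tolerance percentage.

78900 Ω ±2%

Violet → 7 (first significant figure)
Grey → 8 (second significant figure)
White → 9 (third significant figure)
Red → ×10^2 multiplier
Red → ±2% tolerance
789 × 100 = 78900 Ω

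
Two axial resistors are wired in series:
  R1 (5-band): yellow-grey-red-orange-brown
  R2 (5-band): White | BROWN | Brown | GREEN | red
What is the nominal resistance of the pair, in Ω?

R1: yellow, grey, red → 482; orange ×10^3 → 482000 Ω.
R2: white, brown, brown → 911; green ×10^5 → 91100000 Ω.
Series: 482000 + 91100000 = 91582000 Ω.

91582000 Ω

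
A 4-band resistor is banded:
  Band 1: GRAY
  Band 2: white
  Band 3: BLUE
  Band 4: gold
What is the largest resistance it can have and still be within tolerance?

Grey → 8 (first significant figure)
White → 9 (second significant figure)
Blue → ×10^6 multiplier
Gold → ±5% tolerance
89 × 1000000 = 89000000 Ω
Largest = 89000000 × (1 + 5/100) = 93450000 Ω.

93450000 Ω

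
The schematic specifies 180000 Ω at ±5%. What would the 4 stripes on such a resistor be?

180000 Ω = 18 × 10^4.
1 → brown
8 → grey
Multiplier 10^4 → yellow.
±5% tolerance → gold.

brown, grey, yellow, gold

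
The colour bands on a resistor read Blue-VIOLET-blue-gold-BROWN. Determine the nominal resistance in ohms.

67.6 Ω

Blue → 6 (first significant figure)
Violet → 7 (second significant figure)
Blue → 6 (third significant figure)
Gold → ×0.1 multiplier
676 × 0.1 = 67.6 Ω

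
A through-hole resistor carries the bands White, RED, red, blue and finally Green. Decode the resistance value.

White → 9 (first significant figure)
Red → 2 (second significant figure)
Red → 2 (third significant figure)
Blue → ×10^6 multiplier
922 × 1000000 = 922000000 Ω

922000000 Ω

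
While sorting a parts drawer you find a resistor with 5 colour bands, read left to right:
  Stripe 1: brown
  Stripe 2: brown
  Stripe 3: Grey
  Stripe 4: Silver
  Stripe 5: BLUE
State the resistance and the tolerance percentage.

1.18 Ω ±0.25%

Brown → 1 (first significant figure)
Brown → 1 (second significant figure)
Grey → 8 (third significant figure)
Silver → ×0.01 multiplier
Blue → ±0.25% tolerance
118 × 0.01 = 1.18 Ω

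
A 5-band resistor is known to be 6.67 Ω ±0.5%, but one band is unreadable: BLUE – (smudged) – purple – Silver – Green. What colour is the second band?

6.67 Ω = 667 × 10^-2.
The second band gives digit 6 of the significand, and 6 is blue.

blue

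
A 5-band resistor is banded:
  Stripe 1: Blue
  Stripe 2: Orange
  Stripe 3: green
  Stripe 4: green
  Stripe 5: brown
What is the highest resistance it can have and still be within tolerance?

64135000 Ω

Blue → 6 (first significant figure)
Orange → 3 (second significant figure)
Green → 5 (third significant figure)
Green → ×10^5 multiplier
Brown → ±1% tolerance
635 × 100000 = 63500000 Ω
Highest = 63500000 × (1 + 1/100) = 64135000 Ω.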